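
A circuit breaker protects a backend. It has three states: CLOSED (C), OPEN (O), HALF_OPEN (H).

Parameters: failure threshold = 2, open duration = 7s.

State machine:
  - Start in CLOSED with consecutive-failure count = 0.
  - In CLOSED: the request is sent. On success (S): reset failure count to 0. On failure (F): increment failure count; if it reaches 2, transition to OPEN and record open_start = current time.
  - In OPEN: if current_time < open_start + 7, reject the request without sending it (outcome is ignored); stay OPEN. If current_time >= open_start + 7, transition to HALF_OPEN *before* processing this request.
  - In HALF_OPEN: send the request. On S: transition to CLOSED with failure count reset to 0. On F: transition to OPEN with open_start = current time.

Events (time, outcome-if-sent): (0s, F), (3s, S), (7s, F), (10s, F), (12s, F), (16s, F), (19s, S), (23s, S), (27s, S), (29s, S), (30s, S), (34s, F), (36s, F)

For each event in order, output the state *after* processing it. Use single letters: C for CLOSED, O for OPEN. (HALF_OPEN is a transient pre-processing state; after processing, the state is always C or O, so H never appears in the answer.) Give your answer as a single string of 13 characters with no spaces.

State after each event:
  event#1 t=0s outcome=F: state=CLOSED
  event#2 t=3s outcome=S: state=CLOSED
  event#3 t=7s outcome=F: state=CLOSED
  event#4 t=10s outcome=F: state=OPEN
  event#5 t=12s outcome=F: state=OPEN
  event#6 t=16s outcome=F: state=OPEN
  event#7 t=19s outcome=S: state=CLOSED
  event#8 t=23s outcome=S: state=CLOSED
  event#9 t=27s outcome=S: state=CLOSED
  event#10 t=29s outcome=S: state=CLOSED
  event#11 t=30s outcome=S: state=CLOSED
  event#12 t=34s outcome=F: state=CLOSED
  event#13 t=36s outcome=F: state=OPEN

Answer: CCCOOOCCCCCCO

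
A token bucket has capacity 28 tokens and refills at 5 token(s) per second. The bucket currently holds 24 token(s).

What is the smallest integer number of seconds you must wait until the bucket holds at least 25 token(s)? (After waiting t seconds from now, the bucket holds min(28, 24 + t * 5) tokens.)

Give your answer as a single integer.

Need 24 + t * 5 >= 25, so t >= 1/5.
Smallest integer t = ceil(1/5) = 1.

Answer: 1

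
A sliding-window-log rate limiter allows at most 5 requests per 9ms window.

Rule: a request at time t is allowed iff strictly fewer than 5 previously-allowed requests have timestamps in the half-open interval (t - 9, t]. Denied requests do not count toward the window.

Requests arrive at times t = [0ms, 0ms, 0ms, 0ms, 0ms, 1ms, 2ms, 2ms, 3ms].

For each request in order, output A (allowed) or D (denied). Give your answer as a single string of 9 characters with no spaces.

Tracking allowed requests in the window:
  req#1 t=0ms: ALLOW
  req#2 t=0ms: ALLOW
  req#3 t=0ms: ALLOW
  req#4 t=0ms: ALLOW
  req#5 t=0ms: ALLOW
  req#6 t=1ms: DENY
  req#7 t=2ms: DENY
  req#8 t=2ms: DENY
  req#9 t=3ms: DENY

Answer: AAAAADDDD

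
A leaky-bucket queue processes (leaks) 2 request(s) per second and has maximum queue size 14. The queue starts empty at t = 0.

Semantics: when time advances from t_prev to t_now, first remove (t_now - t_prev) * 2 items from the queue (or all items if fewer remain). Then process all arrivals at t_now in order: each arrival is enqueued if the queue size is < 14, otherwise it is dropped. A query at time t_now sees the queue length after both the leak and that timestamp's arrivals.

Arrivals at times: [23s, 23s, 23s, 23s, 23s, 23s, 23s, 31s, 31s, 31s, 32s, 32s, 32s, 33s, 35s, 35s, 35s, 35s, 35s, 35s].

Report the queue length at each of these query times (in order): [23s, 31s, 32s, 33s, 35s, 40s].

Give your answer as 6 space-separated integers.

Queue lengths at query times:
  query t=23s: backlog = 7
  query t=31s: backlog = 3
  query t=32s: backlog = 4
  query t=33s: backlog = 3
  query t=35s: backlog = 6
  query t=40s: backlog = 0

Answer: 7 3 4 3 6 0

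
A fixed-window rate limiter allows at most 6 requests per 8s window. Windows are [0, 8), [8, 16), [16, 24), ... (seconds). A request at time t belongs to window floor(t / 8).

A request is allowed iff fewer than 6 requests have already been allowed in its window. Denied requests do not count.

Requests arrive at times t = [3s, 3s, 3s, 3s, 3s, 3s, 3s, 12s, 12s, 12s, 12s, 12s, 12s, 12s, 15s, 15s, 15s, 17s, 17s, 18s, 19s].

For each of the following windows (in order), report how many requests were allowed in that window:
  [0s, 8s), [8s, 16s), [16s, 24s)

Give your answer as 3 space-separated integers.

Answer: 6 6 4

Derivation:
Processing requests:
  req#1 t=3s (window 0): ALLOW
  req#2 t=3s (window 0): ALLOW
  req#3 t=3s (window 0): ALLOW
  req#4 t=3s (window 0): ALLOW
  req#5 t=3s (window 0): ALLOW
  req#6 t=3s (window 0): ALLOW
  req#7 t=3s (window 0): DENY
  req#8 t=12s (window 1): ALLOW
  req#9 t=12s (window 1): ALLOW
  req#10 t=12s (window 1): ALLOW
  req#11 t=12s (window 1): ALLOW
  req#12 t=12s (window 1): ALLOW
  req#13 t=12s (window 1): ALLOW
  req#14 t=12s (window 1): DENY
  req#15 t=15s (window 1): DENY
  req#16 t=15s (window 1): DENY
  req#17 t=15s (window 1): DENY
  req#18 t=17s (window 2): ALLOW
  req#19 t=17s (window 2): ALLOW
  req#20 t=18s (window 2): ALLOW
  req#21 t=19s (window 2): ALLOW

Allowed counts by window: 6 6 4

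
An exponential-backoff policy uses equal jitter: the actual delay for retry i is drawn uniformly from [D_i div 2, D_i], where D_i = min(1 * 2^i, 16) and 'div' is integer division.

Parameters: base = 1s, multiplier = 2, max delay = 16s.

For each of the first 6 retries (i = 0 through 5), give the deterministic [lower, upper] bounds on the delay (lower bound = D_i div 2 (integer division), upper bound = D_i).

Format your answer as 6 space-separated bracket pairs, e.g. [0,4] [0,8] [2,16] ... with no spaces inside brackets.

Computing bounds per retry:
  i=0: D_i=min(1*2^0,16)=1, bounds=[0,1]
  i=1: D_i=min(1*2^1,16)=2, bounds=[1,2]
  i=2: D_i=min(1*2^2,16)=4, bounds=[2,4]
  i=3: D_i=min(1*2^3,16)=8, bounds=[4,8]
  i=4: D_i=min(1*2^4,16)=16, bounds=[8,16]
  i=5: D_i=min(1*2^5,16)=16, bounds=[8,16]

Answer: [0,1] [1,2] [2,4] [4,8] [8,16] [8,16]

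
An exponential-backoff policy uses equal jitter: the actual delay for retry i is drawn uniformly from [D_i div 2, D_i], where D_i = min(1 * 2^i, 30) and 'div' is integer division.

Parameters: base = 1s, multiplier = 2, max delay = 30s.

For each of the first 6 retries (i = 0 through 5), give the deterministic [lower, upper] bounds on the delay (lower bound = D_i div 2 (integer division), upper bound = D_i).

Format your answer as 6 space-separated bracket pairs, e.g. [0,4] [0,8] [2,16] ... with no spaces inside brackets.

Answer: [0,1] [1,2] [2,4] [4,8] [8,16] [15,30]

Derivation:
Computing bounds per retry:
  i=0: D_i=min(1*2^0,30)=1, bounds=[0,1]
  i=1: D_i=min(1*2^1,30)=2, bounds=[1,2]
  i=2: D_i=min(1*2^2,30)=4, bounds=[2,4]
  i=3: D_i=min(1*2^3,30)=8, bounds=[4,8]
  i=4: D_i=min(1*2^4,30)=16, bounds=[8,16]
  i=5: D_i=min(1*2^5,30)=30, bounds=[15,30]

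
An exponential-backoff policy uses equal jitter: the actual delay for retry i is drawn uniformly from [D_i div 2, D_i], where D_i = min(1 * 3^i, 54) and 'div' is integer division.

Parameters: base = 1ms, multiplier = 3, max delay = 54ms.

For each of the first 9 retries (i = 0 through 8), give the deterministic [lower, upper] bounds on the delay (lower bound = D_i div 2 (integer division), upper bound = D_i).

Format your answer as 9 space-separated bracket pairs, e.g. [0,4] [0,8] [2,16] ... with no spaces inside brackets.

Answer: [0,1] [1,3] [4,9] [13,27] [27,54] [27,54] [27,54] [27,54] [27,54]

Derivation:
Computing bounds per retry:
  i=0: D_i=min(1*3^0,54)=1, bounds=[0,1]
  i=1: D_i=min(1*3^1,54)=3, bounds=[1,3]
  i=2: D_i=min(1*3^2,54)=9, bounds=[4,9]
  i=3: D_i=min(1*3^3,54)=27, bounds=[13,27]
  i=4: D_i=min(1*3^4,54)=54, bounds=[27,54]
  i=5: D_i=min(1*3^5,54)=54, bounds=[27,54]
  i=6: D_i=min(1*3^6,54)=54, bounds=[27,54]
  i=7: D_i=min(1*3^7,54)=54, bounds=[27,54]
  i=8: D_i=min(1*3^8,54)=54, bounds=[27,54]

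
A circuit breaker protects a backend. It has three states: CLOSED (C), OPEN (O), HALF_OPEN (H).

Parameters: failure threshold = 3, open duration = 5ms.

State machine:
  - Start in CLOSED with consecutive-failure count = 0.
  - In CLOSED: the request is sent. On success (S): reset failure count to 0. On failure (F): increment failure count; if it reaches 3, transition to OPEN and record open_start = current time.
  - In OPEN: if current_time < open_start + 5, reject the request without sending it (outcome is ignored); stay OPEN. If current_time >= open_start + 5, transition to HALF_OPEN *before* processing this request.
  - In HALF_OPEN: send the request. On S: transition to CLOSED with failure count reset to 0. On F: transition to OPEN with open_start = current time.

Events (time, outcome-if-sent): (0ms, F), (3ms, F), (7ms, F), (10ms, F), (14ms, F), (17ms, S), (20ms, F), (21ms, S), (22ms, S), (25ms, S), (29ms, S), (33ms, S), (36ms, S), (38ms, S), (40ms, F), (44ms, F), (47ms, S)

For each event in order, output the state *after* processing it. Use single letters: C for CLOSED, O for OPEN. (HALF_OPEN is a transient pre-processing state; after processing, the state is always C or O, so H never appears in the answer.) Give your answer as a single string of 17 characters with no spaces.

State after each event:
  event#1 t=0ms outcome=F: state=CLOSED
  event#2 t=3ms outcome=F: state=CLOSED
  event#3 t=7ms outcome=F: state=OPEN
  event#4 t=10ms outcome=F: state=OPEN
  event#5 t=14ms outcome=F: state=OPEN
  event#6 t=17ms outcome=S: state=OPEN
  event#7 t=20ms outcome=F: state=OPEN
  event#8 t=21ms outcome=S: state=OPEN
  event#9 t=22ms outcome=S: state=OPEN
  event#10 t=25ms outcome=S: state=CLOSED
  event#11 t=29ms outcome=S: state=CLOSED
  event#12 t=33ms outcome=S: state=CLOSED
  event#13 t=36ms outcome=S: state=CLOSED
  event#14 t=38ms outcome=S: state=CLOSED
  event#15 t=40ms outcome=F: state=CLOSED
  event#16 t=44ms outcome=F: state=CLOSED
  event#17 t=47ms outcome=S: state=CLOSED

Answer: CCOOOOOOOCCCCCCCC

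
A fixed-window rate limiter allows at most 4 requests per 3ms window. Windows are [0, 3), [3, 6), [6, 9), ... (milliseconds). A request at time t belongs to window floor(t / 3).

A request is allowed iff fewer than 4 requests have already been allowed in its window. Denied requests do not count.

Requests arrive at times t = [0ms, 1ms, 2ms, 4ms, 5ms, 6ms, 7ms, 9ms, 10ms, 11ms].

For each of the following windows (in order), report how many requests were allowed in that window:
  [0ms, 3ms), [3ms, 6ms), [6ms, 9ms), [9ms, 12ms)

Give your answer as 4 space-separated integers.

Processing requests:
  req#1 t=0ms (window 0): ALLOW
  req#2 t=1ms (window 0): ALLOW
  req#3 t=2ms (window 0): ALLOW
  req#4 t=4ms (window 1): ALLOW
  req#5 t=5ms (window 1): ALLOW
  req#6 t=6ms (window 2): ALLOW
  req#7 t=7ms (window 2): ALLOW
  req#8 t=9ms (window 3): ALLOW
  req#9 t=10ms (window 3): ALLOW
  req#10 t=11ms (window 3): ALLOW

Allowed counts by window: 3 2 2 3

Answer: 3 2 2 3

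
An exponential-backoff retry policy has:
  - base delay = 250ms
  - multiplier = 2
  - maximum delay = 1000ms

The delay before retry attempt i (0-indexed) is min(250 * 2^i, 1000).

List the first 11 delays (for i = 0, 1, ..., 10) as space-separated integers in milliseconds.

Answer: 250 500 1000 1000 1000 1000 1000 1000 1000 1000 1000

Derivation:
Computing each delay:
  i=0: min(250*2^0, 1000) = 250
  i=1: min(250*2^1, 1000) = 500
  i=2: min(250*2^2, 1000) = 1000
  i=3: min(250*2^3, 1000) = 1000
  i=4: min(250*2^4, 1000) = 1000
  i=5: min(250*2^5, 1000) = 1000
  i=6: min(250*2^6, 1000) = 1000
  i=7: min(250*2^7, 1000) = 1000
  i=8: min(250*2^8, 1000) = 1000
  i=9: min(250*2^9, 1000) = 1000
  i=10: min(250*2^10, 1000) = 1000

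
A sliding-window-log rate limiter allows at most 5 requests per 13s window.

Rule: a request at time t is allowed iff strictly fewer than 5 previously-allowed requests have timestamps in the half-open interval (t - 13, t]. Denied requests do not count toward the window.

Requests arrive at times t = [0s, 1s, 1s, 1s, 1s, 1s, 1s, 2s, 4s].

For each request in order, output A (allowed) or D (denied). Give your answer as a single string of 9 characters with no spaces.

Answer: AAAAADDDD

Derivation:
Tracking allowed requests in the window:
  req#1 t=0s: ALLOW
  req#2 t=1s: ALLOW
  req#3 t=1s: ALLOW
  req#4 t=1s: ALLOW
  req#5 t=1s: ALLOW
  req#6 t=1s: DENY
  req#7 t=1s: DENY
  req#8 t=2s: DENY
  req#9 t=4s: DENY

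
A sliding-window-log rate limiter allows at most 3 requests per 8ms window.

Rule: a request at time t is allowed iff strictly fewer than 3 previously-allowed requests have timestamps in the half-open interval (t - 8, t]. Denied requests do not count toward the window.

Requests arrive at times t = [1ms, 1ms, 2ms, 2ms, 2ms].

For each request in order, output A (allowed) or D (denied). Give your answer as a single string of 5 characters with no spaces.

Tracking allowed requests in the window:
  req#1 t=1ms: ALLOW
  req#2 t=1ms: ALLOW
  req#3 t=2ms: ALLOW
  req#4 t=2ms: DENY
  req#5 t=2ms: DENY

Answer: AAADD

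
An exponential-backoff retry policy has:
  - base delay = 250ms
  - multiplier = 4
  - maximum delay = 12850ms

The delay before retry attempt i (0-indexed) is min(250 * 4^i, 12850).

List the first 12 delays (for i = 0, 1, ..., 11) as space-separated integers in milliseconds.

Answer: 250 1000 4000 12850 12850 12850 12850 12850 12850 12850 12850 12850

Derivation:
Computing each delay:
  i=0: min(250*4^0, 12850) = 250
  i=1: min(250*4^1, 12850) = 1000
  i=2: min(250*4^2, 12850) = 4000
  i=3: min(250*4^3, 12850) = 12850
  i=4: min(250*4^4, 12850) = 12850
  i=5: min(250*4^5, 12850) = 12850
  i=6: min(250*4^6, 12850) = 12850
  i=7: min(250*4^7, 12850) = 12850
  i=8: min(250*4^8, 12850) = 12850
  i=9: min(250*4^9, 12850) = 12850
  i=10: min(250*4^10, 12850) = 12850
  i=11: min(250*4^11, 12850) = 12850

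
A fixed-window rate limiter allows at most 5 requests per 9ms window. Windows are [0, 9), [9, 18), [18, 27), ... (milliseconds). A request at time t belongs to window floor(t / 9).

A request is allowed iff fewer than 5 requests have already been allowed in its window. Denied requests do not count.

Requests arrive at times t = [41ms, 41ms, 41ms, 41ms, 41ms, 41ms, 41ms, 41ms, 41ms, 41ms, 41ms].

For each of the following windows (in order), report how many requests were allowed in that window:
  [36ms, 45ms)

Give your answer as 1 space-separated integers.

Processing requests:
  req#1 t=41ms (window 4): ALLOW
  req#2 t=41ms (window 4): ALLOW
  req#3 t=41ms (window 4): ALLOW
  req#4 t=41ms (window 4): ALLOW
  req#5 t=41ms (window 4): ALLOW
  req#6 t=41ms (window 4): DENY
  req#7 t=41ms (window 4): DENY
  req#8 t=41ms (window 4): DENY
  req#9 t=41ms (window 4): DENY
  req#10 t=41ms (window 4): DENY
  req#11 t=41ms (window 4): DENY

Allowed counts by window: 5

Answer: 5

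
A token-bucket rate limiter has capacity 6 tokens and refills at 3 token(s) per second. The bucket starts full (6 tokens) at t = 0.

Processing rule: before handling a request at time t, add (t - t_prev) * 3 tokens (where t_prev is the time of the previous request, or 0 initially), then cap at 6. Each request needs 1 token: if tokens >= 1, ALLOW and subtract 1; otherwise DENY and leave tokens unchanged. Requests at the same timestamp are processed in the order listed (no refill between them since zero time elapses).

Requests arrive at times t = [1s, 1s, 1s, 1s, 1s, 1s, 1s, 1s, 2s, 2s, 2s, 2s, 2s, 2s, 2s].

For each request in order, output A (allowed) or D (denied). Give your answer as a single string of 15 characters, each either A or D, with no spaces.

Simulating step by step:
  req#1 t=1s: ALLOW
  req#2 t=1s: ALLOW
  req#3 t=1s: ALLOW
  req#4 t=1s: ALLOW
  req#5 t=1s: ALLOW
  req#6 t=1s: ALLOW
  req#7 t=1s: DENY
  req#8 t=1s: DENY
  req#9 t=2s: ALLOW
  req#10 t=2s: ALLOW
  req#11 t=2s: ALLOW
  req#12 t=2s: DENY
  req#13 t=2s: DENY
  req#14 t=2s: DENY
  req#15 t=2s: DENY

Answer: AAAAAADDAAADDDD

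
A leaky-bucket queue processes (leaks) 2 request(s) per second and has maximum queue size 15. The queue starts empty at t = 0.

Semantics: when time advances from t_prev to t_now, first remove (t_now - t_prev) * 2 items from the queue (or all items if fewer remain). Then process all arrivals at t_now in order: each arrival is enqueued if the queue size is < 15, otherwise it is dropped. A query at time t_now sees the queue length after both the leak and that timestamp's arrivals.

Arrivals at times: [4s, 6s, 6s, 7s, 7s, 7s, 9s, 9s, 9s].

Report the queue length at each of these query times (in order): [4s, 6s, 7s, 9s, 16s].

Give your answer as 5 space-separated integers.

Queue lengths at query times:
  query t=4s: backlog = 1
  query t=6s: backlog = 2
  query t=7s: backlog = 3
  query t=9s: backlog = 3
  query t=16s: backlog = 0

Answer: 1 2 3 3 0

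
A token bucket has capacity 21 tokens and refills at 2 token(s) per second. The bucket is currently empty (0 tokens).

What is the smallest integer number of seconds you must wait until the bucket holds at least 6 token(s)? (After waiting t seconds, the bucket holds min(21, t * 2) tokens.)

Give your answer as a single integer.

Answer: 3

Derivation:
Need t * 2 >= 6, so t >= 6/2.
Smallest integer t = ceil(6/2) = 3.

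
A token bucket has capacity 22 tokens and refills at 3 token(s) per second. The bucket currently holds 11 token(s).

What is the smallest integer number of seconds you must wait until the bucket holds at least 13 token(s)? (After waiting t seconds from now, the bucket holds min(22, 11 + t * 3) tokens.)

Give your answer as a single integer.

Need 11 + t * 3 >= 13, so t >= 2/3.
Smallest integer t = ceil(2/3) = 1.

Answer: 1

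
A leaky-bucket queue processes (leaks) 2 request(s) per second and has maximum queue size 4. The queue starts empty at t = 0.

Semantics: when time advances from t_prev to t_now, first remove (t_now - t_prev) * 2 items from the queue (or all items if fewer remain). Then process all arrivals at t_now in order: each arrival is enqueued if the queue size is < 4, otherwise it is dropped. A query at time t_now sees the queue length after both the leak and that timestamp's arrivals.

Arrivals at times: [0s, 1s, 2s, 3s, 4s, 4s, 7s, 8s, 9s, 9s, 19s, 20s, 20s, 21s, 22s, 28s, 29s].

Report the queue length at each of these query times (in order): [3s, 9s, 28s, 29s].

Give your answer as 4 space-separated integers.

Answer: 1 2 1 1

Derivation:
Queue lengths at query times:
  query t=3s: backlog = 1
  query t=9s: backlog = 2
  query t=28s: backlog = 1
  query t=29s: backlog = 1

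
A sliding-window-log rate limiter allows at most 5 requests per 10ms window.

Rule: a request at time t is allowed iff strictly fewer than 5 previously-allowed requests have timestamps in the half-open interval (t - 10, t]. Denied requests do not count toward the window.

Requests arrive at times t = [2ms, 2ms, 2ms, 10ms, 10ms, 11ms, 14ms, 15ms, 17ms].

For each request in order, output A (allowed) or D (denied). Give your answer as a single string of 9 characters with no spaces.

Tracking allowed requests in the window:
  req#1 t=2ms: ALLOW
  req#2 t=2ms: ALLOW
  req#3 t=2ms: ALLOW
  req#4 t=10ms: ALLOW
  req#5 t=10ms: ALLOW
  req#6 t=11ms: DENY
  req#7 t=14ms: ALLOW
  req#8 t=15ms: ALLOW
  req#9 t=17ms: ALLOW

Answer: AAAAADAAA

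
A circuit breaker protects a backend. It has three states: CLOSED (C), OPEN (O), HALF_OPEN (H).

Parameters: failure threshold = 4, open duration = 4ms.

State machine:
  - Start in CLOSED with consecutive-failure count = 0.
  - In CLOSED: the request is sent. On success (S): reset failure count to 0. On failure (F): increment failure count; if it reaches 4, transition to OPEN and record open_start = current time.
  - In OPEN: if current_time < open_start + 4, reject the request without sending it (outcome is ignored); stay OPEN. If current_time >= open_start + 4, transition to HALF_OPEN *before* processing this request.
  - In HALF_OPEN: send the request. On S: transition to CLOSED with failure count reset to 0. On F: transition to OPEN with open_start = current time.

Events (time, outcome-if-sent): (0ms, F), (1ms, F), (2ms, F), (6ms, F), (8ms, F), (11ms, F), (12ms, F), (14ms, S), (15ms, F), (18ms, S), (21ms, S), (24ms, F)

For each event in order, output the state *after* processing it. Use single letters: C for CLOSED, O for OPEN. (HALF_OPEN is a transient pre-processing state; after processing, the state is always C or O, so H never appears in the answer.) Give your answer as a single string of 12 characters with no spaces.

Answer: CCCOOOOOOOCC

Derivation:
State after each event:
  event#1 t=0ms outcome=F: state=CLOSED
  event#2 t=1ms outcome=F: state=CLOSED
  event#3 t=2ms outcome=F: state=CLOSED
  event#4 t=6ms outcome=F: state=OPEN
  event#5 t=8ms outcome=F: state=OPEN
  event#6 t=11ms outcome=F: state=OPEN
  event#7 t=12ms outcome=F: state=OPEN
  event#8 t=14ms outcome=S: state=OPEN
  event#9 t=15ms outcome=F: state=OPEN
  event#10 t=18ms outcome=S: state=OPEN
  event#11 t=21ms outcome=S: state=CLOSED
  event#12 t=24ms outcome=F: state=CLOSED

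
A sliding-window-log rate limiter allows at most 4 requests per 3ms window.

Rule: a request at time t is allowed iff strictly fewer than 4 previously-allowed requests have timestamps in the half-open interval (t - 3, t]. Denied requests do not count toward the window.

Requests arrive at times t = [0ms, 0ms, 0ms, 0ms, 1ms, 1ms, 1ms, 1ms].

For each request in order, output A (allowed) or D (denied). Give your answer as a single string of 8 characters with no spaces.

Answer: AAAADDDD

Derivation:
Tracking allowed requests in the window:
  req#1 t=0ms: ALLOW
  req#2 t=0ms: ALLOW
  req#3 t=0ms: ALLOW
  req#4 t=0ms: ALLOW
  req#5 t=1ms: DENY
  req#6 t=1ms: DENY
  req#7 t=1ms: DENY
  req#8 t=1ms: DENY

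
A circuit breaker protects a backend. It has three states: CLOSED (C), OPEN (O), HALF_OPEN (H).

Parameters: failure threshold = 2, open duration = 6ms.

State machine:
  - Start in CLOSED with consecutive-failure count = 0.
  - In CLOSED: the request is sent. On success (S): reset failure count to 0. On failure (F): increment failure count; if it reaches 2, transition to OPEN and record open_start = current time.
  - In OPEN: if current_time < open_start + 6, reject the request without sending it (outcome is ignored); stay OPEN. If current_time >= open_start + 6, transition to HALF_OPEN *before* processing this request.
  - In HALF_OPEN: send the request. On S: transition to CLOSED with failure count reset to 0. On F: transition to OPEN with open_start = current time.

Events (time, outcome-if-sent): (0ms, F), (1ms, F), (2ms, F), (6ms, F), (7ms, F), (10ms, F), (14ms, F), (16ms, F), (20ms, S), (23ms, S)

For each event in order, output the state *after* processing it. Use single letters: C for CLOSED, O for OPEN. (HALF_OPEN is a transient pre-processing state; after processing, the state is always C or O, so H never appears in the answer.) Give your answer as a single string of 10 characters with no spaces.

State after each event:
  event#1 t=0ms outcome=F: state=CLOSED
  event#2 t=1ms outcome=F: state=OPEN
  event#3 t=2ms outcome=F: state=OPEN
  event#4 t=6ms outcome=F: state=OPEN
  event#5 t=7ms outcome=F: state=OPEN
  event#6 t=10ms outcome=F: state=OPEN
  event#7 t=14ms outcome=F: state=OPEN
  event#8 t=16ms outcome=F: state=OPEN
  event#9 t=20ms outcome=S: state=CLOSED
  event#10 t=23ms outcome=S: state=CLOSED

Answer: COOOOOOOCC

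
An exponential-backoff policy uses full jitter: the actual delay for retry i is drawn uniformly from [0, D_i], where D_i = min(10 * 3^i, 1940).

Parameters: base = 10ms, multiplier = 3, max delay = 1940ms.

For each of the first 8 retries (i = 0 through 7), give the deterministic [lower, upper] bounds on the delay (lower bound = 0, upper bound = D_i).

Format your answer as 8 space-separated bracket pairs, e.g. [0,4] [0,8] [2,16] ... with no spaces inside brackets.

Answer: [0,10] [0,30] [0,90] [0,270] [0,810] [0,1940] [0,1940] [0,1940]

Derivation:
Computing bounds per retry:
  i=0: D_i=min(10*3^0,1940)=10, bounds=[0,10]
  i=1: D_i=min(10*3^1,1940)=30, bounds=[0,30]
  i=2: D_i=min(10*3^2,1940)=90, bounds=[0,90]
  i=3: D_i=min(10*3^3,1940)=270, bounds=[0,270]
  i=4: D_i=min(10*3^4,1940)=810, bounds=[0,810]
  i=5: D_i=min(10*3^5,1940)=1940, bounds=[0,1940]
  i=6: D_i=min(10*3^6,1940)=1940, bounds=[0,1940]
  i=7: D_i=min(10*3^7,1940)=1940, bounds=[0,1940]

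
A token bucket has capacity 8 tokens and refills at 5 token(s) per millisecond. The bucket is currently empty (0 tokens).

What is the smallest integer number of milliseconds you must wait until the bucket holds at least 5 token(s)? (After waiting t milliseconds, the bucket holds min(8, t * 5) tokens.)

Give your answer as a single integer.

Need t * 5 >= 5, so t >= 5/5.
Smallest integer t = ceil(5/5) = 1.

Answer: 1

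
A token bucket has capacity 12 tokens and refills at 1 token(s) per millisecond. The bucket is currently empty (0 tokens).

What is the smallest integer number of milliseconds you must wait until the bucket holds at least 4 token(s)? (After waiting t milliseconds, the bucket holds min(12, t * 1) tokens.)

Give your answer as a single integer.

Answer: 4

Derivation:
Need t * 1 >= 4, so t >= 4/1.
Smallest integer t = ceil(4/1) = 4.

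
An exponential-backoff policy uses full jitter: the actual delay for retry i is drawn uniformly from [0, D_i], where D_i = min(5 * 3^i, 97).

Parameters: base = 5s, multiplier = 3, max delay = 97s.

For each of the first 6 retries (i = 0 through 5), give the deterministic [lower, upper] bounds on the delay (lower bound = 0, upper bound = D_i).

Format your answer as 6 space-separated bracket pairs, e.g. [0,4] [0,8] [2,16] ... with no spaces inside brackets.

Answer: [0,5] [0,15] [0,45] [0,97] [0,97] [0,97]

Derivation:
Computing bounds per retry:
  i=0: D_i=min(5*3^0,97)=5, bounds=[0,5]
  i=1: D_i=min(5*3^1,97)=15, bounds=[0,15]
  i=2: D_i=min(5*3^2,97)=45, bounds=[0,45]
  i=3: D_i=min(5*3^3,97)=97, bounds=[0,97]
  i=4: D_i=min(5*3^4,97)=97, bounds=[0,97]
  i=5: D_i=min(5*3^5,97)=97, bounds=[0,97]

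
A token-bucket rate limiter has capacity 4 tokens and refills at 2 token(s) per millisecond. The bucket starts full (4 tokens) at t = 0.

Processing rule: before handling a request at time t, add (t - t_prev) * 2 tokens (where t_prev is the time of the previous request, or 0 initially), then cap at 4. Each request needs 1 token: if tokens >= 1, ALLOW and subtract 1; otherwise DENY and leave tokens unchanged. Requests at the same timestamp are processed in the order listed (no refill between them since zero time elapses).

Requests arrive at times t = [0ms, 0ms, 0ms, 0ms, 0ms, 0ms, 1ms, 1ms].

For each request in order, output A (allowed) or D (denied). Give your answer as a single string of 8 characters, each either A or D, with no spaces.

Answer: AAAADDAA

Derivation:
Simulating step by step:
  req#1 t=0ms: ALLOW
  req#2 t=0ms: ALLOW
  req#3 t=0ms: ALLOW
  req#4 t=0ms: ALLOW
  req#5 t=0ms: DENY
  req#6 t=0ms: DENY
  req#7 t=1ms: ALLOW
  req#8 t=1ms: ALLOW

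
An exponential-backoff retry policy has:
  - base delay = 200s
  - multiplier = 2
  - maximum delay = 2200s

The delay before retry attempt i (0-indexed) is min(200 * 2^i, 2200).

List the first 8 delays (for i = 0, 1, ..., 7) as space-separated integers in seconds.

Answer: 200 400 800 1600 2200 2200 2200 2200

Derivation:
Computing each delay:
  i=0: min(200*2^0, 2200) = 200
  i=1: min(200*2^1, 2200) = 400
  i=2: min(200*2^2, 2200) = 800
  i=3: min(200*2^3, 2200) = 1600
  i=4: min(200*2^4, 2200) = 2200
  i=5: min(200*2^5, 2200) = 2200
  i=6: min(200*2^6, 2200) = 2200
  i=7: min(200*2^7, 2200) = 2200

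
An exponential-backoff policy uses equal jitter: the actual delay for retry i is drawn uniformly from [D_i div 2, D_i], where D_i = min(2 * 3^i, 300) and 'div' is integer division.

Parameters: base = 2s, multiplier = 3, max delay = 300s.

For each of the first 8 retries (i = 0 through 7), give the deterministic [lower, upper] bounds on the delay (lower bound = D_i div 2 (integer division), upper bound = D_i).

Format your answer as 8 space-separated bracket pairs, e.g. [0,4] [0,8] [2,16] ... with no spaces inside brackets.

Computing bounds per retry:
  i=0: D_i=min(2*3^0,300)=2, bounds=[1,2]
  i=1: D_i=min(2*3^1,300)=6, bounds=[3,6]
  i=2: D_i=min(2*3^2,300)=18, bounds=[9,18]
  i=3: D_i=min(2*3^3,300)=54, bounds=[27,54]
  i=4: D_i=min(2*3^4,300)=162, bounds=[81,162]
  i=5: D_i=min(2*3^5,300)=300, bounds=[150,300]
  i=6: D_i=min(2*3^6,300)=300, bounds=[150,300]
  i=7: D_i=min(2*3^7,300)=300, bounds=[150,300]

Answer: [1,2] [3,6] [9,18] [27,54] [81,162] [150,300] [150,300] [150,300]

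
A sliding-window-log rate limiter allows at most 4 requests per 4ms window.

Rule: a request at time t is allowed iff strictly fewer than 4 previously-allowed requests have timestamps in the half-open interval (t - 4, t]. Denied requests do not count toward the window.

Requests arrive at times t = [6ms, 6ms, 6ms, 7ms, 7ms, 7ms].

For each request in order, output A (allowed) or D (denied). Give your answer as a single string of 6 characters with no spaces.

Tracking allowed requests in the window:
  req#1 t=6ms: ALLOW
  req#2 t=6ms: ALLOW
  req#3 t=6ms: ALLOW
  req#4 t=7ms: ALLOW
  req#5 t=7ms: DENY
  req#6 t=7ms: DENY

Answer: AAAADD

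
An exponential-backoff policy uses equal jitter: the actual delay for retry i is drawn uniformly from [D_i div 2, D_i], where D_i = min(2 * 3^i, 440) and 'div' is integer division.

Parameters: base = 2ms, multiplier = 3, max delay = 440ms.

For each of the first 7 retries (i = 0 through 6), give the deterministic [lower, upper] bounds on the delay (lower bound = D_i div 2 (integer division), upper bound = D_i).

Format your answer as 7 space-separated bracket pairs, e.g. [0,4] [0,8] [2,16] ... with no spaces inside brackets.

Answer: [1,2] [3,6] [9,18] [27,54] [81,162] [220,440] [220,440]

Derivation:
Computing bounds per retry:
  i=0: D_i=min(2*3^0,440)=2, bounds=[1,2]
  i=1: D_i=min(2*3^1,440)=6, bounds=[3,6]
  i=2: D_i=min(2*3^2,440)=18, bounds=[9,18]
  i=3: D_i=min(2*3^3,440)=54, bounds=[27,54]
  i=4: D_i=min(2*3^4,440)=162, bounds=[81,162]
  i=5: D_i=min(2*3^5,440)=440, bounds=[220,440]
  i=6: D_i=min(2*3^6,440)=440, bounds=[220,440]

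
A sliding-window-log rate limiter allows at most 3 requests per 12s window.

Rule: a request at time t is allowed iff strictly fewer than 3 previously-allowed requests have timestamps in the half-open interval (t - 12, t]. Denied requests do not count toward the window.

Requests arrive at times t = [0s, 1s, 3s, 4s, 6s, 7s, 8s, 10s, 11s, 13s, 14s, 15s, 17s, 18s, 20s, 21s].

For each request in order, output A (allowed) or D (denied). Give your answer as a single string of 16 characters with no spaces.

Answer: AAADDDDDDAAADDDD

Derivation:
Tracking allowed requests in the window:
  req#1 t=0s: ALLOW
  req#2 t=1s: ALLOW
  req#3 t=3s: ALLOW
  req#4 t=4s: DENY
  req#5 t=6s: DENY
  req#6 t=7s: DENY
  req#7 t=8s: DENY
  req#8 t=10s: DENY
  req#9 t=11s: DENY
  req#10 t=13s: ALLOW
  req#11 t=14s: ALLOW
  req#12 t=15s: ALLOW
  req#13 t=17s: DENY
  req#14 t=18s: DENY
  req#15 t=20s: DENY
  req#16 t=21s: DENY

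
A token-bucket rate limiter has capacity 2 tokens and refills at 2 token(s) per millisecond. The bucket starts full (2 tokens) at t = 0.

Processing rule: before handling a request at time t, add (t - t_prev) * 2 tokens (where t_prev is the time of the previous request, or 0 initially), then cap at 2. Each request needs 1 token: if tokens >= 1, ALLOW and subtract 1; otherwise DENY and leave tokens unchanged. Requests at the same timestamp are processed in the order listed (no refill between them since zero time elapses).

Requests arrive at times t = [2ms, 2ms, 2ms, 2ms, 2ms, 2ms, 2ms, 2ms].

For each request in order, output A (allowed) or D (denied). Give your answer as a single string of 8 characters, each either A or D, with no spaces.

Answer: AADDDDDD

Derivation:
Simulating step by step:
  req#1 t=2ms: ALLOW
  req#2 t=2ms: ALLOW
  req#3 t=2ms: DENY
  req#4 t=2ms: DENY
  req#5 t=2ms: DENY
  req#6 t=2ms: DENY
  req#7 t=2ms: DENY
  req#8 t=2ms: DENY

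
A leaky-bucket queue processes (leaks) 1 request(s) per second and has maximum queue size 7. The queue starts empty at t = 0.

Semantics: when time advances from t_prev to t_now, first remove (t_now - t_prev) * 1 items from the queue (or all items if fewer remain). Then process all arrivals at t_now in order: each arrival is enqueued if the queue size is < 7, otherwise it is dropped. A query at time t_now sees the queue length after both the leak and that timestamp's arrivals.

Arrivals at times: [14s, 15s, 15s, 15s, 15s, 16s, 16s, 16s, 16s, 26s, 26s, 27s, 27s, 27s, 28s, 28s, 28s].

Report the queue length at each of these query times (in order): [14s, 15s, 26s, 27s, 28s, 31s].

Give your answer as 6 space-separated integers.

Queue lengths at query times:
  query t=14s: backlog = 1
  query t=15s: backlog = 4
  query t=26s: backlog = 2
  query t=27s: backlog = 4
  query t=28s: backlog = 6
  query t=31s: backlog = 3

Answer: 1 4 2 4 6 3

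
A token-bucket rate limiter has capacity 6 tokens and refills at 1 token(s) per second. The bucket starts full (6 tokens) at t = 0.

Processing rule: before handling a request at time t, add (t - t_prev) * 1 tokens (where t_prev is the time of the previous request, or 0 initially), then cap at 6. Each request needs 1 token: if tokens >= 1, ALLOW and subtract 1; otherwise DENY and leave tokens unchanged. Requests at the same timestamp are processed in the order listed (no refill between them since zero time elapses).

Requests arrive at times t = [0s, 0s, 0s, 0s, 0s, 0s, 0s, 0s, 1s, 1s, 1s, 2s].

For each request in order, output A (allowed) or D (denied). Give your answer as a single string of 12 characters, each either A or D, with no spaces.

Answer: AAAAAADDADDA

Derivation:
Simulating step by step:
  req#1 t=0s: ALLOW
  req#2 t=0s: ALLOW
  req#3 t=0s: ALLOW
  req#4 t=0s: ALLOW
  req#5 t=0s: ALLOW
  req#6 t=0s: ALLOW
  req#7 t=0s: DENY
  req#8 t=0s: DENY
  req#9 t=1s: ALLOW
  req#10 t=1s: DENY
  req#11 t=1s: DENY
  req#12 t=2s: ALLOW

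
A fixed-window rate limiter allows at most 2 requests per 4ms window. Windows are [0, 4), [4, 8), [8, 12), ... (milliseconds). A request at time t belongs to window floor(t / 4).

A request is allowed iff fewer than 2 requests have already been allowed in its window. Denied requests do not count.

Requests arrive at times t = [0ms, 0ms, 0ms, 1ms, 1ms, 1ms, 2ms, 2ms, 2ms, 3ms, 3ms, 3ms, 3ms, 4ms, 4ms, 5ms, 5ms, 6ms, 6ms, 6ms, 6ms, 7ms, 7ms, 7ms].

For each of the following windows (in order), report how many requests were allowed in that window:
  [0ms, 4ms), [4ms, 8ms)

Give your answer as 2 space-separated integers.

Answer: 2 2

Derivation:
Processing requests:
  req#1 t=0ms (window 0): ALLOW
  req#2 t=0ms (window 0): ALLOW
  req#3 t=0ms (window 0): DENY
  req#4 t=1ms (window 0): DENY
  req#5 t=1ms (window 0): DENY
  req#6 t=1ms (window 0): DENY
  req#7 t=2ms (window 0): DENY
  req#8 t=2ms (window 0): DENY
  req#9 t=2ms (window 0): DENY
  req#10 t=3ms (window 0): DENY
  req#11 t=3ms (window 0): DENY
  req#12 t=3ms (window 0): DENY
  req#13 t=3ms (window 0): DENY
  req#14 t=4ms (window 1): ALLOW
  req#15 t=4ms (window 1): ALLOW
  req#16 t=5ms (window 1): DENY
  req#17 t=5ms (window 1): DENY
  req#18 t=6ms (window 1): DENY
  req#19 t=6ms (window 1): DENY
  req#20 t=6ms (window 1): DENY
  req#21 t=6ms (window 1): DENY
  req#22 t=7ms (window 1): DENY
  req#23 t=7ms (window 1): DENY
  req#24 t=7ms (window 1): DENY

Allowed counts by window: 2 2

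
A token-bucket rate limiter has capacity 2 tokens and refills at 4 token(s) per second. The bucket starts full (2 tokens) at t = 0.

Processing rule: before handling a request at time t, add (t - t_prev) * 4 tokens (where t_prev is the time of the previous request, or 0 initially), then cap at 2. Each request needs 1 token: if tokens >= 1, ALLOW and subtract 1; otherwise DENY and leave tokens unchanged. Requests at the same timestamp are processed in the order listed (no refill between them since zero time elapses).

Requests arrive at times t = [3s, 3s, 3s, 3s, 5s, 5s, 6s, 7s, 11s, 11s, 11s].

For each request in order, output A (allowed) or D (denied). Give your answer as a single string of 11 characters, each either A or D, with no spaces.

Simulating step by step:
  req#1 t=3s: ALLOW
  req#2 t=3s: ALLOW
  req#3 t=3s: DENY
  req#4 t=3s: DENY
  req#5 t=5s: ALLOW
  req#6 t=5s: ALLOW
  req#7 t=6s: ALLOW
  req#8 t=7s: ALLOW
  req#9 t=11s: ALLOW
  req#10 t=11s: ALLOW
  req#11 t=11s: DENY

Answer: AADDAAAAAAD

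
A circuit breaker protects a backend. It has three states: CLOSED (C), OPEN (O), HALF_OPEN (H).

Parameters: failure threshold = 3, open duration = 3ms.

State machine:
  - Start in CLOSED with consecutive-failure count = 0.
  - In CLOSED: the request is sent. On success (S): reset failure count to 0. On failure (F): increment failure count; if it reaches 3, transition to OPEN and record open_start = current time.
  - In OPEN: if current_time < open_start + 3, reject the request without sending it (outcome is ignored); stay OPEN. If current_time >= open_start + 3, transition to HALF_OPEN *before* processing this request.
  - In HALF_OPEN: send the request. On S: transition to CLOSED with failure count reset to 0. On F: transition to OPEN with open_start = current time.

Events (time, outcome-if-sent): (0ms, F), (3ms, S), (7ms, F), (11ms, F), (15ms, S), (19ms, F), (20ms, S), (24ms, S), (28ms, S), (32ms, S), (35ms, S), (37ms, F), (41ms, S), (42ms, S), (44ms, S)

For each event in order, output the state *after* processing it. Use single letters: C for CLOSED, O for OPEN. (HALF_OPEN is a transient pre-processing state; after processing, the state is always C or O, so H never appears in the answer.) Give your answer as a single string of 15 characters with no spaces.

State after each event:
  event#1 t=0ms outcome=F: state=CLOSED
  event#2 t=3ms outcome=S: state=CLOSED
  event#3 t=7ms outcome=F: state=CLOSED
  event#4 t=11ms outcome=F: state=CLOSED
  event#5 t=15ms outcome=S: state=CLOSED
  event#6 t=19ms outcome=F: state=CLOSED
  event#7 t=20ms outcome=S: state=CLOSED
  event#8 t=24ms outcome=S: state=CLOSED
  event#9 t=28ms outcome=S: state=CLOSED
  event#10 t=32ms outcome=S: state=CLOSED
  event#11 t=35ms outcome=S: state=CLOSED
  event#12 t=37ms outcome=F: state=CLOSED
  event#13 t=41ms outcome=S: state=CLOSED
  event#14 t=42ms outcome=S: state=CLOSED
  event#15 t=44ms outcome=S: state=CLOSED

Answer: CCCCCCCCCCCCCCC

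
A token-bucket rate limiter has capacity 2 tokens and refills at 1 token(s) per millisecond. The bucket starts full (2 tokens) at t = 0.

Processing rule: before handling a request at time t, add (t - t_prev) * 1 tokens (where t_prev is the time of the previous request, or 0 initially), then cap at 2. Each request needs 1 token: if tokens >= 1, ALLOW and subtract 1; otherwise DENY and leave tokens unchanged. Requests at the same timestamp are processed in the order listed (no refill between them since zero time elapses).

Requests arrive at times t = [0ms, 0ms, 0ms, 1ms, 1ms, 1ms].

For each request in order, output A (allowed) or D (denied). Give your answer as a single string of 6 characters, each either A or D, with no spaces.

Simulating step by step:
  req#1 t=0ms: ALLOW
  req#2 t=0ms: ALLOW
  req#3 t=0ms: DENY
  req#4 t=1ms: ALLOW
  req#5 t=1ms: DENY
  req#6 t=1ms: DENY

Answer: AADADD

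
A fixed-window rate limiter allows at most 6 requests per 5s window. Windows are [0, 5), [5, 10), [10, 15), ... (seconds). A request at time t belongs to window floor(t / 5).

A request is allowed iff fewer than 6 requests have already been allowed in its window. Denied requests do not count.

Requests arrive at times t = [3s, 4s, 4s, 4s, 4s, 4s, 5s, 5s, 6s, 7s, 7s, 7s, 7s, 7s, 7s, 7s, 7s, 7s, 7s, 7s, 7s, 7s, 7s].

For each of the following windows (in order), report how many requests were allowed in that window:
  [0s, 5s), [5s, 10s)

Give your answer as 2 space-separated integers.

Answer: 6 6

Derivation:
Processing requests:
  req#1 t=3s (window 0): ALLOW
  req#2 t=4s (window 0): ALLOW
  req#3 t=4s (window 0): ALLOW
  req#4 t=4s (window 0): ALLOW
  req#5 t=4s (window 0): ALLOW
  req#6 t=4s (window 0): ALLOW
  req#7 t=5s (window 1): ALLOW
  req#8 t=5s (window 1): ALLOW
  req#9 t=6s (window 1): ALLOW
  req#10 t=7s (window 1): ALLOW
  req#11 t=7s (window 1): ALLOW
  req#12 t=7s (window 1): ALLOW
  req#13 t=7s (window 1): DENY
  req#14 t=7s (window 1): DENY
  req#15 t=7s (window 1): DENY
  req#16 t=7s (window 1): DENY
  req#17 t=7s (window 1): DENY
  req#18 t=7s (window 1): DENY
  req#19 t=7s (window 1): DENY
  req#20 t=7s (window 1): DENY
  req#21 t=7s (window 1): DENY
  req#22 t=7s (window 1): DENY
  req#23 t=7s (window 1): DENY

Allowed counts by window: 6 6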